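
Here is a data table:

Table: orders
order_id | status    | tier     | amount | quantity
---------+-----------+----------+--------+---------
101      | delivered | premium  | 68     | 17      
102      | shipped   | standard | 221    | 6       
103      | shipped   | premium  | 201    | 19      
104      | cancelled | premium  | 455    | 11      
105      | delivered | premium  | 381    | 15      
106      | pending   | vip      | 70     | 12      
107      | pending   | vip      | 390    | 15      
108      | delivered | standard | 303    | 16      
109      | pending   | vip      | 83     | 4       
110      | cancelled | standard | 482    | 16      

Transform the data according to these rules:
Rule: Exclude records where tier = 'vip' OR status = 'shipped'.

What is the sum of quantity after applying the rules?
75

Step 1: Find records where tier = 'vip' OR status = 'shipped'
Step 2: 5 records match, summing to 56
Step 3: Original sum: 131
Step 4: Remaining sum = 131 - 56 = 75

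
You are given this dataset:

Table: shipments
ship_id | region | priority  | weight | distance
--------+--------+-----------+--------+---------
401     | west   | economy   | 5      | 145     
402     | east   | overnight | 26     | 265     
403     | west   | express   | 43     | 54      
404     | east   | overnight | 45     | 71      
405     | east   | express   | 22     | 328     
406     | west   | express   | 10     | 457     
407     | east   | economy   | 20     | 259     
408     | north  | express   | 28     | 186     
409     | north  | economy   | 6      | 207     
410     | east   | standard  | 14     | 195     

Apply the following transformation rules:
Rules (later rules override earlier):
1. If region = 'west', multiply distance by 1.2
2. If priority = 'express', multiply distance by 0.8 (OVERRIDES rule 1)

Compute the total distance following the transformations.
1991.0

Step 1: Rule 2 takes priority for records with priority = 'express'
  - 4 records: 1025 × 0.8 = 820.0
Step 2: Rule 1 applies to remaining records with region = 'west'
  - 1 records: 145 × 1.2 = 174.0
Step 3: Other records unchanged: 997
Step 4: Final sum = 820.0 + 174.0 + 997 = 1991.0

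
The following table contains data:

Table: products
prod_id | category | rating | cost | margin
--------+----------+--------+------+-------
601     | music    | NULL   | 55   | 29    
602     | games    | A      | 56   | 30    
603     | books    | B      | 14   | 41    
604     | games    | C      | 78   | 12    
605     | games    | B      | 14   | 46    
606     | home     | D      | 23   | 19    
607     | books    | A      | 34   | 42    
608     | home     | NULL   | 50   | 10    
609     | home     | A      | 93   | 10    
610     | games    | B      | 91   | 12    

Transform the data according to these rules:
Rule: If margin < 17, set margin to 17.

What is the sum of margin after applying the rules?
275

Step 1: 4 records have margin < 17
Step 2: These records originally summed to 44
Step 3: After setting to minimum: 4 × 17 = 68
Step 4: Unaffected records sum: 207
Step 5: Final sum = 68 + 207 = 275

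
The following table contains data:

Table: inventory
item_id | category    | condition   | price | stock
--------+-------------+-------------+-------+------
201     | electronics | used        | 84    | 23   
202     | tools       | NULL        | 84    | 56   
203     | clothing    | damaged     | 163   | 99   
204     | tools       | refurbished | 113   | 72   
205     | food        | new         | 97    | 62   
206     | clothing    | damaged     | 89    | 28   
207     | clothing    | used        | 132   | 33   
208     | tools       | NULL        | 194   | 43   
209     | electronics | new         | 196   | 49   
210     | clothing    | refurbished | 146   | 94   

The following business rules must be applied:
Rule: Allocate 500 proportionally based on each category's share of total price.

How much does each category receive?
clothing: 204.16, electronics: 107.86, food: 37.37, tools: 150.62

Step 1: Calculate total price = 1298
Step 2: Calculate each category's proportion:
  clothing: 530/1298 = 40.83% → 204.16
  electronics: 280/1298 = 21.57% → 107.86
  food: 97/1298 = 7.47% → 37.37
  tools: 391/1298 = 30.12% → 150.62
Step 3: Verify: sum of allocations ≈ 500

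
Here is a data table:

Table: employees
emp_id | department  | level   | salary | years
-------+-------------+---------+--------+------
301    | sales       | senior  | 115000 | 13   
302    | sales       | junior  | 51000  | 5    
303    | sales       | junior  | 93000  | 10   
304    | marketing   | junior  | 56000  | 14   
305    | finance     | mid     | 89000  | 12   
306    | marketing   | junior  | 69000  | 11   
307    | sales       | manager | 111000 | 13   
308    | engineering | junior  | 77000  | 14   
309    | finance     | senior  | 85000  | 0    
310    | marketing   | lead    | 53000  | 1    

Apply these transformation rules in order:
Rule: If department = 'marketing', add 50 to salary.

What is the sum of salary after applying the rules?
799150

Step 1: Count records where department = 'marketing': 3
Step 2: Total bonus added: 3 × 50 = 150
Step 3: Original sum of salary: 799000
Step 4: Final sum = 799000 + 150 = 799150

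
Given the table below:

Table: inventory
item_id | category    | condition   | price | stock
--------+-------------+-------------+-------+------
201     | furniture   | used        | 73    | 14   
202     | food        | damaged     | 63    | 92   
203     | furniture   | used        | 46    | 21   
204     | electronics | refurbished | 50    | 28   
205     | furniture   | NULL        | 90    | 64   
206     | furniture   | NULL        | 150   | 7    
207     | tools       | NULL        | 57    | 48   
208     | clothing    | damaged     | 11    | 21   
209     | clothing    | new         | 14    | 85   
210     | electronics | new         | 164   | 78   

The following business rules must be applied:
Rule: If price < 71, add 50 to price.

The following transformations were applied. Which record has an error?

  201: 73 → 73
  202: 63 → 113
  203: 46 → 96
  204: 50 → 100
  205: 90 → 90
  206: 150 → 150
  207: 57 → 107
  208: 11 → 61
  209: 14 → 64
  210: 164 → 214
Record 210 has an error. The correct transformed value should be 164, not 214.

Step 1: Check each record against the rule
Step 2: Record 210 has price = 164
Step 3: Since 164 >= 71, the bonus should not have been applied
Step 4: Correct value = 164, but claimed value = 214
Conclusion: Record 210 has the error.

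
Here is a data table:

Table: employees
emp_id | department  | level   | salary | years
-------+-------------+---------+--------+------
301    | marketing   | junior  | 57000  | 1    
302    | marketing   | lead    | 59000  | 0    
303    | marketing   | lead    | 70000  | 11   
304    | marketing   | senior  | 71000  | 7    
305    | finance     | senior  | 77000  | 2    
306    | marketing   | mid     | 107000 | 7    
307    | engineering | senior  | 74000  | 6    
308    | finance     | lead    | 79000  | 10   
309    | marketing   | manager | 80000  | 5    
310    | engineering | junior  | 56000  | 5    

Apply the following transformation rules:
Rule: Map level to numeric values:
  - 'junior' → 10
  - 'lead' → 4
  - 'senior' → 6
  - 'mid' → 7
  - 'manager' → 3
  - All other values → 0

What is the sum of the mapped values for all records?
60

Step 1: Apply mapping to each record
Step 2: Count by status:
  'junior': 2 records × 10 = 20
  'lead': 3 records × 4 = 12
  'senior': 3 records × 6 = 18
  'mid': 1 records × 7 = 7
  'manager': 1 records × 3 = 3
Step 3: Sum all mapped values = 60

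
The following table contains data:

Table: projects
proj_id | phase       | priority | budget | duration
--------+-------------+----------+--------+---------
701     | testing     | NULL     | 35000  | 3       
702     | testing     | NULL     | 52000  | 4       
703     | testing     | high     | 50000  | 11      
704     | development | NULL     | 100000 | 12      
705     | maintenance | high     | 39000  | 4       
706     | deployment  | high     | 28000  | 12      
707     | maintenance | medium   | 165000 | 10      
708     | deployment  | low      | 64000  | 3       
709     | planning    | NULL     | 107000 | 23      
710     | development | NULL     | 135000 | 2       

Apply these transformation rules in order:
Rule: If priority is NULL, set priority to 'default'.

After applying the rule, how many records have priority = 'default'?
5

Step 1: Count records where priority IS NULL
Step 2: Found 5 records with NULL priority
Step 3: These records will have priority set to 'default'
Step 4: Records already having priority = 'default': 0
Step 5: Answer: 5 + 0 = 5 records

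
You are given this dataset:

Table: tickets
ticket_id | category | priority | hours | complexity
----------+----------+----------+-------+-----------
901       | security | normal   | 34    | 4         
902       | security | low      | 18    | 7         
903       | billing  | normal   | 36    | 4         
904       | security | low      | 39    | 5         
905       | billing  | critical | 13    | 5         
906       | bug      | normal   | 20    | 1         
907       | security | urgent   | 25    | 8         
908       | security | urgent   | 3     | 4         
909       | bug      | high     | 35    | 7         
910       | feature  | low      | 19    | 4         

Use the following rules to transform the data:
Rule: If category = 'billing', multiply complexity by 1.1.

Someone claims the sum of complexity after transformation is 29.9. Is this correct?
No, the correct result is 49.9.

Step 1: Calculate the correct sum after transformation
Step 2: Apply multiplier 1.1 to records where category = 'billing'
Step 3: Correct result = 49.9
Step 4: Claimed result = 29.9
Step 5: 49.9 ≠ 29.9
Conclusion: The claimed result is incorrect. The correct answer is 49.9.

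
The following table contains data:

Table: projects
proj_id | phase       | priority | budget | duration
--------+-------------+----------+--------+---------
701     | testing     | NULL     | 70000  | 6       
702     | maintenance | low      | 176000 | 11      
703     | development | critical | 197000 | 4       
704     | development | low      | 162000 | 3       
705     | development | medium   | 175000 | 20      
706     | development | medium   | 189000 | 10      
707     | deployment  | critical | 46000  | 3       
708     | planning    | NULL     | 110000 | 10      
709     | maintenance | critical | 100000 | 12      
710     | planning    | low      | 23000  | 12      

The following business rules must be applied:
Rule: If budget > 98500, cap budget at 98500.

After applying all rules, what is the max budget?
98500

Step 1: Original maximum budget = 197000
Step 2: Apply cap at 98500
Step 3: 7 records had budget > 98500 and were capped
Step 4: Maximum after transformation = 98500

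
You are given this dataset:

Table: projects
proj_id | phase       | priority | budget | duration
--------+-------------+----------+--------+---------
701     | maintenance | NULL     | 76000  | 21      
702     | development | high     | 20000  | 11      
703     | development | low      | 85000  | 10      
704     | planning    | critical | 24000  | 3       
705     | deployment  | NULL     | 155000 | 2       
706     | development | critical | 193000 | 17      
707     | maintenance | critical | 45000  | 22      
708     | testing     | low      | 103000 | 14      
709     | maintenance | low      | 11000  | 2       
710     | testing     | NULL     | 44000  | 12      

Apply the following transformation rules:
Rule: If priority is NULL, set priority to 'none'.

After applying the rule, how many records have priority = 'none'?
3

Step 1: Count records where priority IS NULL
Step 2: Found 3 records with NULL priority
Step 3: These records will have priority set to 'none'
Step 4: Records already having priority = 'none': 0
Step 5: Answer: 3 + 0 = 3 records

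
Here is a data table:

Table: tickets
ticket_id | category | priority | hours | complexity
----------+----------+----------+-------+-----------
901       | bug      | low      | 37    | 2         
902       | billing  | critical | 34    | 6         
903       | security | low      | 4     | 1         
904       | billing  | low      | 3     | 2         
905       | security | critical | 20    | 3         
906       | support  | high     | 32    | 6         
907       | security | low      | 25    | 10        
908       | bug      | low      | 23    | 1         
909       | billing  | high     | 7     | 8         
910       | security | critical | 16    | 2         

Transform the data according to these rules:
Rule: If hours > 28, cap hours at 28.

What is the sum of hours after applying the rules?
182

Step 1: 3 records have hours > 28
Step 2: These records originally summed to 103
Step 3: After capping: 3 × 28 = 84
Step 4: Unaffected records sum: 98
Step 5: Final sum = 84 + 98 = 182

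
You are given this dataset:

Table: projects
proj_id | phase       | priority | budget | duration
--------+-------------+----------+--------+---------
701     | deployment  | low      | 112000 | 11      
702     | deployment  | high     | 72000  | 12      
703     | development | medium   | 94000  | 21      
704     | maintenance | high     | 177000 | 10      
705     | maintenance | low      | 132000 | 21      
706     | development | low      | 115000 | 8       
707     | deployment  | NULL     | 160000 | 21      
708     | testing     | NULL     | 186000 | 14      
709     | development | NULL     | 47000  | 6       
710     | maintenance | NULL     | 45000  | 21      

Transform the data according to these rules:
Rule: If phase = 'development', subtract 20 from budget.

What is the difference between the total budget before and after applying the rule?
60

Step 1: Original sum of budget = 1140000
Step 2: 3 records have phase = 'development'
Step 3: Each affected record changes by -20
Step 4: Total change = 3 × -20 = -60
Step 5: New sum = 1140000 + -60 = 1139940
Step 6: Difference = |1139940 - 1140000| = 60
        (Sum decreased by 60)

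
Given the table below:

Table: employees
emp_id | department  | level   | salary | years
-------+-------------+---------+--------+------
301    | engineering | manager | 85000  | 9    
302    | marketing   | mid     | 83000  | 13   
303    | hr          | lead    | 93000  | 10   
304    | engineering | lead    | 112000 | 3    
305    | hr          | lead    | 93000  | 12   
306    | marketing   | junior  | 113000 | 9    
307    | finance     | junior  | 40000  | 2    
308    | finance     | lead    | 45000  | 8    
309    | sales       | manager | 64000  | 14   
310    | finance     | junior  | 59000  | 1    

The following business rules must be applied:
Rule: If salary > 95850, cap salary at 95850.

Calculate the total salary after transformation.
753700

Step 1: 2 records have salary > 95850
Step 2: These records originally summed to 225000
Step 3: After capping: 2 × 95850 = 191700
Step 4: Unaffected records sum: 562000
Step 5: Final sum = 191700 + 562000 = 753700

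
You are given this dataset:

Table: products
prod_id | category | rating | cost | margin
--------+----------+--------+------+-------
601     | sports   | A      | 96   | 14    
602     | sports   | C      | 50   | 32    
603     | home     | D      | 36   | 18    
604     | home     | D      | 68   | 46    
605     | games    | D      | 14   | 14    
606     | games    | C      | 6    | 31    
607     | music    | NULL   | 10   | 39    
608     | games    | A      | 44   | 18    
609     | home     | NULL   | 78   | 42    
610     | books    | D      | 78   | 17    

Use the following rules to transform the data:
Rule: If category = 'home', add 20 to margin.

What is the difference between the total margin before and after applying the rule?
60

Step 1: Original sum of margin = 271
Step 2: 3 records have category = 'home'
Step 3: Each affected record changes by 20
Step 4: Total change = 3 × 20 = 60
Step 5: New sum = 271 + 60 = 331
Step 6: Difference = |331 - 271| = 60
        (Sum increased by 60)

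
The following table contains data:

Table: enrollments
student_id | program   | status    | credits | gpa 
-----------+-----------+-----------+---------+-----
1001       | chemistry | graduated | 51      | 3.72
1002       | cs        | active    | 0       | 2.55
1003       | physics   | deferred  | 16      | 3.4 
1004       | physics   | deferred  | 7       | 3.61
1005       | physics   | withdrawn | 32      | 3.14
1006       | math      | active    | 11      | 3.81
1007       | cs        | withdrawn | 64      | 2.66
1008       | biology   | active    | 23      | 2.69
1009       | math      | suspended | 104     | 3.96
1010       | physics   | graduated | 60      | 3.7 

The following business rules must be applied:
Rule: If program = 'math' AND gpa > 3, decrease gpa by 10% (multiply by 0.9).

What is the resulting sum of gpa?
32.46

Step 1: Find records where program = 'math' AND gpa > 3
Step 2: 2 records match, summing to 7.77
Step 3: After multiplier: 7.77 × 0.9 = 6.99
Step 4: Unaffected records sum: 25.47
Step 5: Final sum = 6.99 + 25.47 = 32.46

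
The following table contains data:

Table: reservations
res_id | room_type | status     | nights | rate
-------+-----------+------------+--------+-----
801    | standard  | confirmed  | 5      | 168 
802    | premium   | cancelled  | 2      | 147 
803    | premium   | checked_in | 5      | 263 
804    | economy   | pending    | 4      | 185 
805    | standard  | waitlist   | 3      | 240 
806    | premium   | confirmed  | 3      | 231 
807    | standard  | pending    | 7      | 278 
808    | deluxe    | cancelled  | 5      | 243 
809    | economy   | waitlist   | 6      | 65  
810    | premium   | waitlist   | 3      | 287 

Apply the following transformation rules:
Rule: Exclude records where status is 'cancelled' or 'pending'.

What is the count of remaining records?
6

Step 1: Count records to exclude
  - 2 (cancelled) + 2 (pending) = 4 records
Step 2: Total records: 10
Step 3: Remaining = 10 - 4 = 6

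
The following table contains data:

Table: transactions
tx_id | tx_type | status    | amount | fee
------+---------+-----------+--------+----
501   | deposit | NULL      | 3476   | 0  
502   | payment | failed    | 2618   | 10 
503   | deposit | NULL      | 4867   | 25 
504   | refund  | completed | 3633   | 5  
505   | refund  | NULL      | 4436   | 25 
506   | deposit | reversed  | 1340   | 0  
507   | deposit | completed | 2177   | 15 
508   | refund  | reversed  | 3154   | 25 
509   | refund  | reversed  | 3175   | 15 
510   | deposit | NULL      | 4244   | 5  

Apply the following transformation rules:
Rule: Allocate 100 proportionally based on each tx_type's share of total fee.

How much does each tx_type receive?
deposit: 36.0, payment: 8.0, refund: 56.0

Step 1: Calculate total fee = 125
Step 2: Calculate each tx_type's proportion:
  deposit: 45/125 = 36.00% → 36.0
  payment: 10/125 = 8.00% → 8.0
  refund: 70/125 = 56.00% → 56.0
Step 3: Verify: sum of allocations ≈ 100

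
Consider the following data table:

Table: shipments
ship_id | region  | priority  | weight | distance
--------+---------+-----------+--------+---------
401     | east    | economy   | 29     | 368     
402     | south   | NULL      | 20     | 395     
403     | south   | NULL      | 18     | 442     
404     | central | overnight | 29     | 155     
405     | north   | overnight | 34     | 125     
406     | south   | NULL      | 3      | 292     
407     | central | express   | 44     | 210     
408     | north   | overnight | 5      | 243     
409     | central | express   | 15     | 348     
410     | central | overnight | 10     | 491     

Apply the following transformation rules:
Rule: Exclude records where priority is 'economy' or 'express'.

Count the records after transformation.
7

Step 1: Count records to exclude
  - 1 (economy) + 2 (express) = 3 records
Step 2: Total records: 10
Step 3: Remaining = 10 - 3 = 7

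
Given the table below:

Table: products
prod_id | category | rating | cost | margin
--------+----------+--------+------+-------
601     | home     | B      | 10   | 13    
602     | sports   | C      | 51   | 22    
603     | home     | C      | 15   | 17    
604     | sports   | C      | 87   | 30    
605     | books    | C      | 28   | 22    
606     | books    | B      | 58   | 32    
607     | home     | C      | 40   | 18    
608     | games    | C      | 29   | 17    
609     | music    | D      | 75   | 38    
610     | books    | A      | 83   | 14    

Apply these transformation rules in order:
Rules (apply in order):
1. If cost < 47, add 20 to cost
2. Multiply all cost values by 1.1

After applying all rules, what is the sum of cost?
633.6

Step 1: Apply Rule 1 - Add 20 to records with cost < 47
  - 5 records affected: 122 + (5 × 20) = 222
  - Unaffected records: 354
  - Sum after Rule 1: 576
Step 2: Apply Rule 2 - Multiply all by 1.1
  - 576 × 1.1 = 633.6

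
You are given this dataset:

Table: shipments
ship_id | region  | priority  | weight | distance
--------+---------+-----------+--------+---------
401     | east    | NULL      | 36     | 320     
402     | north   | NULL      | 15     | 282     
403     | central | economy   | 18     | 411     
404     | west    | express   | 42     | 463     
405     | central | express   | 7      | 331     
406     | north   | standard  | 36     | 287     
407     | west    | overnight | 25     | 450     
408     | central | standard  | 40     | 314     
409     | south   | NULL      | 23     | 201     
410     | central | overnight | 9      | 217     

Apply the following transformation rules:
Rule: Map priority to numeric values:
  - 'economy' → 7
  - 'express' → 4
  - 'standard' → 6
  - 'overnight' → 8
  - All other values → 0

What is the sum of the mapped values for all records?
43

Step 1: Apply mapping to each record
Step 2: Count by status:
  'economy': 1 records × 7 = 7
  'express': 2 records × 4 = 8
  'standard': 2 records × 6 = 12
  'overnight': 2 records × 8 = 16
Step 3: Sum all mapped values = 43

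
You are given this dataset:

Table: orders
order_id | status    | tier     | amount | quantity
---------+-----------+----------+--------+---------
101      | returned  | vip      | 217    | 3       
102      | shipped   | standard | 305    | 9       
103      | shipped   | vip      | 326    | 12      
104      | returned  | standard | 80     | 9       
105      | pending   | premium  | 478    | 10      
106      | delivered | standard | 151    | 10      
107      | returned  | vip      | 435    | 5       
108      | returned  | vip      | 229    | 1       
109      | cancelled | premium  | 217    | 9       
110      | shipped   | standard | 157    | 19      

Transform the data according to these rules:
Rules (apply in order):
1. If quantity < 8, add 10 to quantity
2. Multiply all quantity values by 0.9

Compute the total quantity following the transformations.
105.3

Step 1: Apply Rule 1 - Add 10 to records with quantity < 8
  - 3 records affected: 9 + (3 × 10) = 39
  - Unaffected records: 78
  - Sum after Rule 1: 117
Step 2: Apply Rule 2 - Multiply all by 0.9
  - 117 × 0.9 = 105.3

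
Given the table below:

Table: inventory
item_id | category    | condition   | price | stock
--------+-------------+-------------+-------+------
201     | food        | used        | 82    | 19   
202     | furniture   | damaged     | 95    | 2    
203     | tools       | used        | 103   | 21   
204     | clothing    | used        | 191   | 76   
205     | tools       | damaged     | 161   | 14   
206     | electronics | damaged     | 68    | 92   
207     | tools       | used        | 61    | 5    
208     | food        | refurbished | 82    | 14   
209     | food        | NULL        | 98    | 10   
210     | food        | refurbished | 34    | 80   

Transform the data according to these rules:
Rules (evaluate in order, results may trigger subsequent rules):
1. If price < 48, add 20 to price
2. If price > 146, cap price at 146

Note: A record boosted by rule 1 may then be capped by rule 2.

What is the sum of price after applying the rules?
935

Step 1: Apply rule 1 to records with price < 48
  - 1 records get bonus of 20
  - Of these, 0 records then exceed 146 and get capped
Step 2: Apply rule 2 to records with price > 146
  - 2 records (original) are capped
Step 3: Calculate final sum = 935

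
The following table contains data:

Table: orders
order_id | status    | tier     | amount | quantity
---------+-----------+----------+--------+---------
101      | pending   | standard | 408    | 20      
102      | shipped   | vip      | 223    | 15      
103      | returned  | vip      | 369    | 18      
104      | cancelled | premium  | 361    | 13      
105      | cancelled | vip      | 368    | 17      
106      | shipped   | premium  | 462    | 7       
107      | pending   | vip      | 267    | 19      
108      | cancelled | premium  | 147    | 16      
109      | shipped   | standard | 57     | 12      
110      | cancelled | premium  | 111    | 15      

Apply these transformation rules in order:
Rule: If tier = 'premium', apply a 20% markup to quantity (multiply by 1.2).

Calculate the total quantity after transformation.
162.2

Step 1: Records with tier = 'premium' have total quantity = 51
Step 2: Apply multiplier: 51 × 1.2 = 61.2
Step 3: Other records total: 101
Step 4: Final sum = 61.2 + 101 = 162.2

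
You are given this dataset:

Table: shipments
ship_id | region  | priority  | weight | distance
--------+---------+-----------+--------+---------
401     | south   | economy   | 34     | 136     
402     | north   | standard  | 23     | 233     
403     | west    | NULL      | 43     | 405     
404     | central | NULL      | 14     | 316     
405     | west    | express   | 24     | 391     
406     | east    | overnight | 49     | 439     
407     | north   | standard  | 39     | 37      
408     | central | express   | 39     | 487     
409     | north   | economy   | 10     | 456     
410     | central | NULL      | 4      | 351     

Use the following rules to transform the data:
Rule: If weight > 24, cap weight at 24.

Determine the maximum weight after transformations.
24

Step 1: Original maximum weight = 49
Step 2: Apply cap at 24
Step 3: 5 records had weight > 24 and were capped
Step 4: Maximum after transformation = 24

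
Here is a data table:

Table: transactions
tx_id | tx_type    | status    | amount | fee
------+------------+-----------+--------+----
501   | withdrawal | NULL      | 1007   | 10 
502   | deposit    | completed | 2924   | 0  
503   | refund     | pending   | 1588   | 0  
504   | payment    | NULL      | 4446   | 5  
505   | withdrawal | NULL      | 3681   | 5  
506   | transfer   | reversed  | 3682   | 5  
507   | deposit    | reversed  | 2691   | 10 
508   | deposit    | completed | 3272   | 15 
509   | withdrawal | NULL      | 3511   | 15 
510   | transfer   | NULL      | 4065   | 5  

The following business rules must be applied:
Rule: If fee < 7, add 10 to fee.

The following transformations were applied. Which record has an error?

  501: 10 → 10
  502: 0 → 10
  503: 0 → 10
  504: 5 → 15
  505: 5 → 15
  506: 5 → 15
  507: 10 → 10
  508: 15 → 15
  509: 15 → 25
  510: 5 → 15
Record 509 has an error. The correct transformed value should be 15, not 25.

Step 1: Check each record against the rule
Step 2: Record 509 has fee = 15
Step 3: Since 15 >= 7, the bonus should not have been applied
Step 4: Correct value = 15, but claimed value = 25
Conclusion: Record 509 has the error.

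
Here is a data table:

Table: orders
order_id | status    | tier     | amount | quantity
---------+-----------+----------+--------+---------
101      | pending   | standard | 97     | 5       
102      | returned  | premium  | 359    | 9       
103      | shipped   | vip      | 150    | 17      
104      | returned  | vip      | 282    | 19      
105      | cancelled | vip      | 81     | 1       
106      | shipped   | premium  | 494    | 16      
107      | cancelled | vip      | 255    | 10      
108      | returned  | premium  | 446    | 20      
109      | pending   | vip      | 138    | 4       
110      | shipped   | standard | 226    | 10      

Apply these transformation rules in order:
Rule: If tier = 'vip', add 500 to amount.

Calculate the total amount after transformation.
5028

Step 1: Count records where tier = 'vip': 5
Step 2: Total bonus added: 5 × 500 = 2500
Step 3: Original sum of amount: 2528
Step 4: Final sum = 2528 + 2500 = 5028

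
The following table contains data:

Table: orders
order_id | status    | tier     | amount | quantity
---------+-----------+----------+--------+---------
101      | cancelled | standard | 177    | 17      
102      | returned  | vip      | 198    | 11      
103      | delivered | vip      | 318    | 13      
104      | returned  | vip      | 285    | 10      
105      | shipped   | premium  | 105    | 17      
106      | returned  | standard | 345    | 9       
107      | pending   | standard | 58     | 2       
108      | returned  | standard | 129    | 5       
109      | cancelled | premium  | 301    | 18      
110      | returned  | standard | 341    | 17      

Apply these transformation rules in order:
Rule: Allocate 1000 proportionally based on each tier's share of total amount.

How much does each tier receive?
premium: 179.88, standard: 465.22, vip: 354.9

Step 1: Calculate total amount = 2257
Step 2: Calculate each tier's proportion:
  premium: 406/2257 = 17.99% → 179.88
  standard: 1050/2257 = 46.52% → 465.22
  vip: 801/2257 = 35.49% → 354.9
Step 3: Verify: sum of allocations ≈ 1000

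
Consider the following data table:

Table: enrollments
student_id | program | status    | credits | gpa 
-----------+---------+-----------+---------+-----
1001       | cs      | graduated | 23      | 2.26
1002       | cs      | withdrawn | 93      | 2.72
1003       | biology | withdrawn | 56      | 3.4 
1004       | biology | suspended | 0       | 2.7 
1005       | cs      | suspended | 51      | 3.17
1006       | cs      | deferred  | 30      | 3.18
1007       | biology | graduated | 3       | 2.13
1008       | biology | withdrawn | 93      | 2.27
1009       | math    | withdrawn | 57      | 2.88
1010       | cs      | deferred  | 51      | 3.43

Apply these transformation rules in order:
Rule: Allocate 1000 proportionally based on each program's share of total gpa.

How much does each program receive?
biology: 373.13, cs: 524.52, math: 102.35

Step 1: Calculate total gpa = 28.14
Step 2: Calculate each program's proportion:
  biology: 10.5/28.14 = 37.31% → 373.13
  cs: 14.76/28.14 = 52.45% → 524.52
  math: 2.88/28.14 = 10.23% → 102.35
Step 3: Verify: sum of allocations ≈ 1000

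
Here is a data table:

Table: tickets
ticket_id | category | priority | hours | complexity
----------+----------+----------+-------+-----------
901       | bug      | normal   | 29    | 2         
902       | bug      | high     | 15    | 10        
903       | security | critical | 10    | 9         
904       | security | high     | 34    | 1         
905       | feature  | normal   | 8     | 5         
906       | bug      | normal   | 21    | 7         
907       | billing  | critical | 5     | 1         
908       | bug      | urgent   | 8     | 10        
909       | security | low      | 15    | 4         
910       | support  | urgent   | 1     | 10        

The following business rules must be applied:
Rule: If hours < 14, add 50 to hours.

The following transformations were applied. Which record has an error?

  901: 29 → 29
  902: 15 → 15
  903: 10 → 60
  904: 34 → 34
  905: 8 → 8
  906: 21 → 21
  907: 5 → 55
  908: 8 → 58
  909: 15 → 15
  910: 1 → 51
Record 905 has an error. The correct transformed value should be 58, not 8.

Step 1: Check each record against the rule
Step 2: Record 905 has hours = 8
Step 3: Since 8 < 14, the bonus should have been applied
Step 4: Correct value = 58, but claimed value = 8
Conclusion: Record 905 has the error.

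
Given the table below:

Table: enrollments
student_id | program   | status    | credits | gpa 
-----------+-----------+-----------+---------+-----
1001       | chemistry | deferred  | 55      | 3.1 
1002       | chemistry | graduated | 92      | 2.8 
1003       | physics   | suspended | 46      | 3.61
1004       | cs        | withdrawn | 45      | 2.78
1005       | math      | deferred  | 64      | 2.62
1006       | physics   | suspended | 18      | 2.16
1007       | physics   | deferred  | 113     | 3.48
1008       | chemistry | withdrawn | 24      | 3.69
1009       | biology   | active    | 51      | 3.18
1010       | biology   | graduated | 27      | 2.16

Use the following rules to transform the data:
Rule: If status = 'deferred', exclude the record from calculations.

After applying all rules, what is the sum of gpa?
20.38

Step 1: Identify records where status = 'deferred'
Step 2: The excluded records sum to 9.2
Step 3: Original total gpa = 29.58
Step 4: Remaining total = 29.58 - 9.2 = 20.38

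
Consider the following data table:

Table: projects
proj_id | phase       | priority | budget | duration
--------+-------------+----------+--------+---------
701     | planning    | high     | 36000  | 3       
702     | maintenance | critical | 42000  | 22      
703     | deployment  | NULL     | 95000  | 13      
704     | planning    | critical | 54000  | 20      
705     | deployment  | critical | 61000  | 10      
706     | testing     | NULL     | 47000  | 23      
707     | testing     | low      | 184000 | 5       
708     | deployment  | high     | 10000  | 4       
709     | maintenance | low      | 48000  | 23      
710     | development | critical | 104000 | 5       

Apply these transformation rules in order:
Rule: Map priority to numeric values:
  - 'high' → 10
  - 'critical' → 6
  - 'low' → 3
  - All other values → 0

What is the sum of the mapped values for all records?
50

Step 1: Apply mapping to each record
Step 2: Count by status:
  'high': 2 records × 10 = 20
  'critical': 4 records × 6 = 24
  'low': 2 records × 3 = 6
Step 3: Sum all mapped values = 50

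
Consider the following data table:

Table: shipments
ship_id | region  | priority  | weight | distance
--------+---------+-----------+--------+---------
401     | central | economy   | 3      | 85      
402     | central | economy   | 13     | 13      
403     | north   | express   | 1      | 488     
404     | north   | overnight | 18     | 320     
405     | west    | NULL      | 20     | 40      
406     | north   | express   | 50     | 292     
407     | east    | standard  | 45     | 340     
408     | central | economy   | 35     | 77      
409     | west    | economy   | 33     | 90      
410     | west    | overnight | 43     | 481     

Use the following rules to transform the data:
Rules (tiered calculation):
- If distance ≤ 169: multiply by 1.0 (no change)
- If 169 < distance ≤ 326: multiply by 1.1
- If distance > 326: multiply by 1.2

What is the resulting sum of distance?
2549.0

Step 1: Tier 1 (distance ≤ 169): 5 records, sum = 305 × 1.0 = 305.0
Step 2: Tier 2 (169 < distance ≤ 326): 2 records, sum = 612 × 1.1 = 673.2
Step 3: Tier 3 (distance > 326): 3 records, sum = 1309 × 1.2 = 1570.8
Step 4: Final sum = 305.0 + 673.2 + 1570.8 = 2549.0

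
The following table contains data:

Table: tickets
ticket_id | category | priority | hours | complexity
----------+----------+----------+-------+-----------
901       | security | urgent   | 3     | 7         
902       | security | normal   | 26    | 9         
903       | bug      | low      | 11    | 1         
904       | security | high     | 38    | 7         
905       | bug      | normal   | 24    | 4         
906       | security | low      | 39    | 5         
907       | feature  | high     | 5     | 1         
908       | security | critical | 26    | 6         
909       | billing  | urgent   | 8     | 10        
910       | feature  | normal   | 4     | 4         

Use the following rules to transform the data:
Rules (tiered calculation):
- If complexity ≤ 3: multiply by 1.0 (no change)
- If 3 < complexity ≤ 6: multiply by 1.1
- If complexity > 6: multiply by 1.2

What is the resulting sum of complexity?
62.5

Step 1: Tier 1 (complexity ≤ 3): 2 records, sum = 2 × 1.0 = 2.0
Step 2: Tier 2 (3 < complexity ≤ 6): 4 records, sum = 19 × 1.1 = 20.9
Step 3: Tier 3 (complexity > 6): 4 records, sum = 33 × 1.2 = 39.6
Step 4: Final sum = 2.0 + 20.9 + 39.6 = 62.5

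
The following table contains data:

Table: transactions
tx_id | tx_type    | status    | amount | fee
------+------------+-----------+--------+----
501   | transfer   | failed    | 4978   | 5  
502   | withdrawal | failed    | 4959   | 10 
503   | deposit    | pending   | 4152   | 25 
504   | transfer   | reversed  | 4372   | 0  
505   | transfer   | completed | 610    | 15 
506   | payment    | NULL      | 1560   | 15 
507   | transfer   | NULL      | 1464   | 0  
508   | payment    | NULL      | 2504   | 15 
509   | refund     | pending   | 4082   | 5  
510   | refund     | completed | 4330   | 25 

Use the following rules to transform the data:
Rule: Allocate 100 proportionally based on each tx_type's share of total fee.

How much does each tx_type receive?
deposit: 21.74, payment: 26.09, refund: 26.09, transfer: 17.39, withdrawal: 8.7

Step 1: Calculate total fee = 115
Step 2: Calculate each tx_type's proportion:
  deposit: 25/115 = 21.74% → 21.74
  payment: 30/115 = 26.09% → 26.09
  refund: 30/115 = 26.09% → 26.09
  transfer: 20/115 = 17.39% → 17.39
  withdrawal: 10/115 = 8.70% → 8.7
Step 3: Verify: sum of allocations ≈ 100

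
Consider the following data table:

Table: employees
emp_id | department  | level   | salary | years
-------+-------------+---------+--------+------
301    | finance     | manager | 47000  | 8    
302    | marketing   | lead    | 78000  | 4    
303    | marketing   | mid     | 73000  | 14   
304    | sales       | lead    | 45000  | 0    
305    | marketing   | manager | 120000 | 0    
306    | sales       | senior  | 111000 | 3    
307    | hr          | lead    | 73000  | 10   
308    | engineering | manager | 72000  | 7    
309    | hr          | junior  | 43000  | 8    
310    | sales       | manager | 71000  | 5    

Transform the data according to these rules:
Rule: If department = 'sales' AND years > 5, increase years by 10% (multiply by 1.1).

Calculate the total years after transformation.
59

Step 1: Find records where department = 'sales' AND years > 5
Step 2: 0 records match, summing to 0
Step 3: After multiplier: 0 × 1.1 = 0.0
Step 4: Unaffected records sum: 59
Step 5: Final sum = 0.0 + 59 = 59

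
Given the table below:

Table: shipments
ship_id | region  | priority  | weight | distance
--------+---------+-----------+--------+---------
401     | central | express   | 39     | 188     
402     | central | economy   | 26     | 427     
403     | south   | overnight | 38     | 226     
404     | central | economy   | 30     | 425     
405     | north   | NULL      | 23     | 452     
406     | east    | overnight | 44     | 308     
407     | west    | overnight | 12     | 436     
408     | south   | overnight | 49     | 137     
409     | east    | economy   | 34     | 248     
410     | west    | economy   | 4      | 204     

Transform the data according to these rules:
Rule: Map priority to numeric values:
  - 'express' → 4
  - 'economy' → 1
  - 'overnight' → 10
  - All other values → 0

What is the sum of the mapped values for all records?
48

Step 1: Apply mapping to each record
Step 2: Count by status:
  'express': 1 records × 4 = 4
  'economy': 4 records × 1 = 4
  'overnight': 4 records × 10 = 40
Step 3: Sum all mapped values = 48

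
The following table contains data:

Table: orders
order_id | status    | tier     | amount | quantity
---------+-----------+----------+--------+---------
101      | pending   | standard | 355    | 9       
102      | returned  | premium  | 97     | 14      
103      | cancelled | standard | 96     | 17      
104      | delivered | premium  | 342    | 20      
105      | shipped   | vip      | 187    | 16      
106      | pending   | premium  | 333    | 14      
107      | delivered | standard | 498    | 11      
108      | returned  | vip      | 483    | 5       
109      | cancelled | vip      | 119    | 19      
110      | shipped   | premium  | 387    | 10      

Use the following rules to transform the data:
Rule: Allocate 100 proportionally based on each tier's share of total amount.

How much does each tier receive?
premium: 40.01, standard: 32.76, vip: 27.24

Step 1: Calculate total amount = 2897
Step 2: Calculate each tier's proportion:
  premium: 1159/2897 = 40.01% → 40.01
  standard: 949/2897 = 32.76% → 32.76
  vip: 789/2897 = 27.24% → 27.24
Step 3: Verify: sum of allocations ≈ 100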